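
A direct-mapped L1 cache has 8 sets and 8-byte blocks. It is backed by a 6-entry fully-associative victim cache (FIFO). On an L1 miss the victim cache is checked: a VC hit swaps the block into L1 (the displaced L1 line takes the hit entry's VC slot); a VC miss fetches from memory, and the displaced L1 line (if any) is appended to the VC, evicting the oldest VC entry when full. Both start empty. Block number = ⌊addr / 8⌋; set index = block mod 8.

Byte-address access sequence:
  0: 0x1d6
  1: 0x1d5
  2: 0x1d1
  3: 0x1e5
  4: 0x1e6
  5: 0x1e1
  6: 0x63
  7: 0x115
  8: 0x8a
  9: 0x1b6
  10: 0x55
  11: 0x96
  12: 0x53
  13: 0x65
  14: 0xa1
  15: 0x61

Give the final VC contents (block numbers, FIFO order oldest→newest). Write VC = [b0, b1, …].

  [0] addr=0x1d6 blk=58 s=2: MISS | VC []
  [1] addr=0x1d5 blk=58 s=2: L1-HIT | VC []
  [2] addr=0x1d1 blk=58 s=2: L1-HIT | VC []
  [3] addr=0x1e5 blk=60 s=4: MISS | VC []
  [4] addr=0x1e6 blk=60 s=4: L1-HIT | VC []
  [5] addr=0x1e1 blk=60 s=4: L1-HIT | VC []
  [6] addr=0x63 blk=12 s=4: MISS | VC [60]
  [7] addr=0x115 blk=34 s=2: MISS | VC [60, 58]
  [8] addr=0x8a blk=17 s=1: MISS | VC [60, 58]
  [9] addr=0x1b6 blk=54 s=6: MISS | VC [60, 58]
  [10] addr=0x55 blk=10 s=2: MISS | VC [60, 58, 34]
  [11] addr=0x96 blk=18 s=2: MISS | VC [60, 58, 34, 10]
  [12] addr=0x53 blk=10 s=2: VC-HIT | VC [60, 58, 34, 18]
  [13] addr=0x65 blk=12 s=4: L1-HIT | VC [60, 58, 34, 18]
  [14] addr=0xa1 blk=20 s=4: MISS | VC [60, 58, 34, 18, 12]
  [15] addr=0x61 blk=12 s=4: VC-HIT | VC [60, 58, 34, 18, 20]

VC = [60, 58, 34, 18, 20]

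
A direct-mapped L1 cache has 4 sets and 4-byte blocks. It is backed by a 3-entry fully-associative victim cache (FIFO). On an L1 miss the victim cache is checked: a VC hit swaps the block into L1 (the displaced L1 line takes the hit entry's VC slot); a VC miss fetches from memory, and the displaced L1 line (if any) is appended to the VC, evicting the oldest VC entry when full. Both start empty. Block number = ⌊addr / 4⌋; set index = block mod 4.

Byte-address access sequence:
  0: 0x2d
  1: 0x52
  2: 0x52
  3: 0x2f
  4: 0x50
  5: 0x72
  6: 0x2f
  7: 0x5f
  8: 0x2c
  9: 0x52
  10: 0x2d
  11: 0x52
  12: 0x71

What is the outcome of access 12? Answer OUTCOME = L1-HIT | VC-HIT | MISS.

0: 0x2d (blk 11, set 3) → MISS  vc=[]
1: 0x52 (blk 20, set 0) → MISS  vc=[]
2: 0x52 (blk 20, set 0) → L1-HIT  vc=[]
3: 0x2f (blk 11, set 3) → L1-HIT  vc=[]
4: 0x50 (blk 20, set 0) → L1-HIT  vc=[]
5: 0x72 (blk 28, set 0) → MISS  vc=[20]
6: 0x2f (blk 11, set 3) → L1-HIT  vc=[20]
7: 0x5f (blk 23, set 3) → MISS  vc=[20, 11]
8: 0x2c (blk 11, set 3) → VC-HIT  vc=[20, 23]
9: 0x52 (blk 20, set 0) → VC-HIT  vc=[28, 23]
10: 0x2d (blk 11, set 3) → L1-HIT  vc=[28, 23]
11: 0x52 (blk 20, set 0) → L1-HIT  vc=[28, 23]
12: 0x71 (blk 28, set 0) → VC-HIT  vc=[20, 23]

OUTCOME = VC-HIT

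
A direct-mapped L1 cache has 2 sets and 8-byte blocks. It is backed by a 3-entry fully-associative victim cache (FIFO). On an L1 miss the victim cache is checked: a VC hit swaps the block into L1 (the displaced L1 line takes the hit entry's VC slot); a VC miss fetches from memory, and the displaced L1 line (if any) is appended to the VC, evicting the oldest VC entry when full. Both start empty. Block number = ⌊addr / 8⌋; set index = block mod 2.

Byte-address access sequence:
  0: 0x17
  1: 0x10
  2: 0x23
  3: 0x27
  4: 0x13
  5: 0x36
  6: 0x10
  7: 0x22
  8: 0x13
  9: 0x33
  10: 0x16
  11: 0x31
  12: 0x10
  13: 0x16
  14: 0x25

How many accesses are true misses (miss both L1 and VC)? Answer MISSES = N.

0: 0x17 (blk 2, set 0) → MISS  vc=[]
1: 0x10 (blk 2, set 0) → L1-HIT  vc=[]
2: 0x23 (blk 4, set 0) → MISS  vc=[2]
3: 0x27 (blk 4, set 0) → L1-HIT  vc=[2]
4: 0x13 (blk 2, set 0) → VC-HIT  vc=[4]
5: 0x36 (blk 6, set 0) → MISS  vc=[4, 2]
6: 0x10 (blk 2, set 0) → VC-HIT  vc=[4, 6]
7: 0x22 (blk 4, set 0) → VC-HIT  vc=[2, 6]
8: 0x13 (blk 2, set 0) → VC-HIT  vc=[4, 6]
9: 0x33 (blk 6, set 0) → VC-HIT  vc=[4, 2]
10: 0x16 (blk 2, set 0) → VC-HIT  vc=[4, 6]
11: 0x31 (blk 6, set 0) → VC-HIT  vc=[4, 2]
12: 0x10 (blk 2, set 0) → VC-HIT  vc=[4, 6]
13: 0x16 (blk 2, set 0) → L1-HIT  vc=[4, 6]
14: 0x25 (blk 4, set 0) → VC-HIT  vc=[2, 6]

MISSES = 3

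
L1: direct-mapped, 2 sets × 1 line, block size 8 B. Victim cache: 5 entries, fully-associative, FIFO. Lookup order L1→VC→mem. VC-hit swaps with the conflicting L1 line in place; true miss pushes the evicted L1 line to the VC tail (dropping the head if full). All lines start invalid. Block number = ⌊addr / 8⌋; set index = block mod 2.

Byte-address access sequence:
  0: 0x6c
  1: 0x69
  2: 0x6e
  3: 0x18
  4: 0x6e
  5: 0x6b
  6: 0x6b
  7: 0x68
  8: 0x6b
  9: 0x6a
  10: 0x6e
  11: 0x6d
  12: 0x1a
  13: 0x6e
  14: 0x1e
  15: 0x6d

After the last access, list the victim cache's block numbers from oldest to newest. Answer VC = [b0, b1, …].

VC = [3]

#0 0x6c→b13/s1 MISS; vc=[]
#1 0x69→b13/s1 L1-HIT; vc=[]
#2 0x6e→b13/s1 L1-HIT; vc=[]
#3 0x18→b3/s1 MISS; vc=[13]
#4 0x6e→b13/s1 VC-HIT; vc=[3]
#5 0x6b→b13/s1 L1-HIT; vc=[3]
#6 0x6b→b13/s1 L1-HIT; vc=[3]
#7 0x68→b13/s1 L1-HIT; vc=[3]
#8 0x6b→b13/s1 L1-HIT; vc=[3]
#9 0x6a→b13/s1 L1-HIT; vc=[3]
#10 0x6e→b13/s1 L1-HIT; vc=[3]
#11 0x6d→b13/s1 L1-HIT; vc=[3]
#12 0x1a→b3/s1 VC-HIT; vc=[13]
#13 0x6e→b13/s1 VC-HIT; vc=[3]
#14 0x1e→b3/s1 VC-HIT; vc=[13]
#15 0x6d→b13/s1 VC-HIT; vc=[3]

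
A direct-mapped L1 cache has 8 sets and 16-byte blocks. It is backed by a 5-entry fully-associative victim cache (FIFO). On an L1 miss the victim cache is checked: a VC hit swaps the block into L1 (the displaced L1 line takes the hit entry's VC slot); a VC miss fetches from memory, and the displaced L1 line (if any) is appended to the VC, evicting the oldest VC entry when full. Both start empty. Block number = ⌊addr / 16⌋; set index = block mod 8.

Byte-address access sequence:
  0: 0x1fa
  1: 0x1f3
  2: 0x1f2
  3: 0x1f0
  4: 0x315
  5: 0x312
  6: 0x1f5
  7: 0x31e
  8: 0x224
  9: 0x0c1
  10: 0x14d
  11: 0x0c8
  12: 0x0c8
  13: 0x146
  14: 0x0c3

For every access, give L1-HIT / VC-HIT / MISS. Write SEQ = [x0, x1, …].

0: 0x1fa (blk 31, set 7) → MISS  vc=[]
1: 0x1f3 (blk 31, set 7) → L1-HIT  vc=[]
2: 0x1f2 (blk 31, set 7) → L1-HIT  vc=[]
3: 0x1f0 (blk 31, set 7) → L1-HIT  vc=[]
4: 0x315 (blk 49, set 1) → MISS  vc=[]
5: 0x312 (blk 49, set 1) → L1-HIT  vc=[]
6: 0x1f5 (blk 31, set 7) → L1-HIT  vc=[]
7: 0x31e (blk 49, set 1) → L1-HIT  vc=[]
8: 0x224 (blk 34, set 2) → MISS  vc=[]
9: 0xc1 (blk 12, set 4) → MISS  vc=[]
10: 0x14d (blk 20, set 4) → MISS  vc=[12]
11: 0xc8 (blk 12, set 4) → VC-HIT  vc=[20]
12: 0xc8 (blk 12, set 4) → L1-HIT  vc=[20]
13: 0x146 (blk 20, set 4) → VC-HIT  vc=[12]
14: 0xc3 (blk 12, set 4) → VC-HIT  vc=[20]

SEQ = [MISS, L1-HIT, L1-HIT, L1-HIT, MISS, L1-HIT, L1-HIT, L1-HIT, MISS, MISS, MISS, VC-HIT, L1-HIT, VC-HIT, VC-HIT]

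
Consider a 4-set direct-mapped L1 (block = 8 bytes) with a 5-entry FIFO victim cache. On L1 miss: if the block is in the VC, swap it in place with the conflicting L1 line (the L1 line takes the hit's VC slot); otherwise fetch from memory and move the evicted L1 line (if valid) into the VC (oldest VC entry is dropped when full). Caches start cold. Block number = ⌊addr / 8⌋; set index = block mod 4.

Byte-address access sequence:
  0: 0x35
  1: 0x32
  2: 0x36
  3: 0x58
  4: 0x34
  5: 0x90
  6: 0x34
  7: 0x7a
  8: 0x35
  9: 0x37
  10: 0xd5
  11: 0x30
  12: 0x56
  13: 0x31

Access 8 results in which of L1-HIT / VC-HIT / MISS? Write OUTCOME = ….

  [0] addr=0x35 blk=6 s=2: MISS | VC []
  [1] addr=0x32 blk=6 s=2: L1-HIT | VC []
  [2] addr=0x36 blk=6 s=2: L1-HIT | VC []
  [3] addr=0x58 blk=11 s=3: MISS | VC []
  [4] addr=0x34 blk=6 s=2: L1-HIT | VC []
  [5] addr=0x90 blk=18 s=2: MISS | VC [6]
  [6] addr=0x34 blk=6 s=2: VC-HIT | VC [18]
  [7] addr=0x7a blk=15 s=3: MISS | VC [18, 11]
  [8] addr=0x35 blk=6 s=2: L1-HIT | VC [18, 11]
  [9] addr=0x37 blk=6 s=2: L1-HIT | VC [18, 11]
  [10] addr=0xd5 blk=26 s=2: MISS | VC [18, 11, 6]
  [11] addr=0x30 blk=6 s=2: VC-HIT | VC [18, 11, 26]
  [12] addr=0x56 blk=10 s=2: MISS | VC [18, 11, 26, 6]
  [13] addr=0x31 blk=6 s=2: VC-HIT | VC [18, 11, 26, 10]

OUTCOME = L1-HIT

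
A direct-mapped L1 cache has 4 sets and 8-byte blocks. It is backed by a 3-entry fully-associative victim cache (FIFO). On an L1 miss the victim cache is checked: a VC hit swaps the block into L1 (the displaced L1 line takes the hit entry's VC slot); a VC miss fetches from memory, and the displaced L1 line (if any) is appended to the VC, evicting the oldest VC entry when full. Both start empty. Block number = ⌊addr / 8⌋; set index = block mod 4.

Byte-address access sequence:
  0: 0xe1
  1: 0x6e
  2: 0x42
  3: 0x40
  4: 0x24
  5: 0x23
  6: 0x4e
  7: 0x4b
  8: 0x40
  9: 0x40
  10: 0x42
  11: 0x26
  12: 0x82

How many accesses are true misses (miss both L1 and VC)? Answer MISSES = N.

MISSES = 6

0: 0xe1 (blk 28, set 0) → MISS  vc=[]
1: 0x6e (blk 13, set 1) → MISS  vc=[]
2: 0x42 (blk 8, set 0) → MISS  vc=[28]
3: 0x40 (blk 8, set 0) → L1-HIT  vc=[28]
4: 0x24 (blk 4, set 0) → MISS  vc=[28, 8]
5: 0x23 (blk 4, set 0) → L1-HIT  vc=[28, 8]
6: 0x4e (blk 9, set 1) → MISS  vc=[28, 8, 13]
7: 0x4b (blk 9, set 1) → L1-HIT  vc=[28, 8, 13]
8: 0x40 (blk 8, set 0) → VC-HIT  vc=[28, 4, 13]
9: 0x40 (blk 8, set 0) → L1-HIT  vc=[28, 4, 13]
10: 0x42 (blk 8, set 0) → L1-HIT  vc=[28, 4, 13]
11: 0x26 (blk 4, set 0) → VC-HIT  vc=[28, 8, 13]
12: 0x82 (blk 16, set 0) → MISS  vc=[8, 13, 4]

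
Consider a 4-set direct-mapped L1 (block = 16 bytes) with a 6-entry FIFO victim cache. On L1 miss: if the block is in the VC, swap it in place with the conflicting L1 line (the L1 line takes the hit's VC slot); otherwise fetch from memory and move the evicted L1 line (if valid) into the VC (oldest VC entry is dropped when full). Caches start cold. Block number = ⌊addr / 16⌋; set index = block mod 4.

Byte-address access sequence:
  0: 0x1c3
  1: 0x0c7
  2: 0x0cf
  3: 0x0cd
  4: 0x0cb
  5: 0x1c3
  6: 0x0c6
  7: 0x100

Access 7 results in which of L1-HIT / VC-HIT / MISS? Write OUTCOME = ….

  [0] addr=0x1c3 blk=28 s=0: MISS | VC []
  [1] addr=0xc7 blk=12 s=0: MISS | VC [28]
  [2] addr=0xcf blk=12 s=0: L1-HIT | VC [28]
  [3] addr=0xcd blk=12 s=0: L1-HIT | VC [28]
  [4] addr=0xcb blk=12 s=0: L1-HIT | VC [28]
  [5] addr=0x1c3 blk=28 s=0: VC-HIT | VC [12]
  [6] addr=0xc6 blk=12 s=0: VC-HIT | VC [28]
  [7] addr=0x100 blk=16 s=0: MISS | VC [28, 12]

OUTCOME = MISS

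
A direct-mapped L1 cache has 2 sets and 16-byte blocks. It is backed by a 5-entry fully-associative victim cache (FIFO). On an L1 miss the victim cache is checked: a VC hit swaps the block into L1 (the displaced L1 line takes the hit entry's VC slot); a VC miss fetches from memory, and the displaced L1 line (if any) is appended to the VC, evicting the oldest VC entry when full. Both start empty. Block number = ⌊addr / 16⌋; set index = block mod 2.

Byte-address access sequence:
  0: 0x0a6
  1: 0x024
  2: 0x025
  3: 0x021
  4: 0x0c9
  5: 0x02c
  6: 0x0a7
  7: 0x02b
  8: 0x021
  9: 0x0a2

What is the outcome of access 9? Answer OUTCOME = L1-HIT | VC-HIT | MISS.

#0 0xa6→b10/s0 MISS; vc=[]
#1 0x24→b2/s0 MISS; vc=[10]
#2 0x25→b2/s0 L1-HIT; vc=[10]
#3 0x21→b2/s0 L1-HIT; vc=[10]
#4 0xc9→b12/s0 MISS; vc=[10,2]
#5 0x2c→b2/s0 VC-HIT; vc=[10,12]
#6 0xa7→b10/s0 VC-HIT; vc=[2,12]
#7 0x2b→b2/s0 VC-HIT; vc=[10,12]
#8 0x21→b2/s0 L1-HIT; vc=[10,12]
#9 0xa2→b10/s0 VC-HIT; vc=[2,12]

OUTCOME = VC-HIT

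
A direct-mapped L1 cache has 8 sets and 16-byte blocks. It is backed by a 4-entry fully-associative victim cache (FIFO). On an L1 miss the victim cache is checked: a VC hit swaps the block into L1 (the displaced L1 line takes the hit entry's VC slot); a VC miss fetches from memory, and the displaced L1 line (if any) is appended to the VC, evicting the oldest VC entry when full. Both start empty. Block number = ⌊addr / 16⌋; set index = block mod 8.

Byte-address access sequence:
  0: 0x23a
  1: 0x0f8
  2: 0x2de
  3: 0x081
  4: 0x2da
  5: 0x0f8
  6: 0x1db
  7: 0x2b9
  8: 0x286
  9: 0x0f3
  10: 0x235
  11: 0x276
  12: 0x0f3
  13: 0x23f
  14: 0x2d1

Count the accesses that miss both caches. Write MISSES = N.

#0 0x23a→b35/s3 MISS; vc=[]
#1 0xf8→b15/s7 MISS; vc=[]
#2 0x2de→b45/s5 MISS; vc=[]
#3 0x81→b8/s0 MISS; vc=[]
#4 0x2da→b45/s5 L1-HIT; vc=[]
#5 0xf8→b15/s7 L1-HIT; vc=[]
#6 0x1db→b29/s5 MISS; vc=[45]
#7 0x2b9→b43/s3 MISS; vc=[45,35]
#8 0x286→b40/s0 MISS; vc=[45,35,8]
#9 0xf3→b15/s7 L1-HIT; vc=[45,35,8]
#10 0x235→b35/s3 VC-HIT; vc=[45,43,8]
#11 0x276→b39/s7 MISS; vc=[45,43,8,15]
#12 0xf3→b15/s7 VC-HIT; vc=[45,43,8,39]
#13 0x23f→b35/s3 L1-HIT; vc=[45,43,8,39]
#14 0x2d1→b45/s5 VC-HIT; vc=[29,43,8,39]

MISSES = 8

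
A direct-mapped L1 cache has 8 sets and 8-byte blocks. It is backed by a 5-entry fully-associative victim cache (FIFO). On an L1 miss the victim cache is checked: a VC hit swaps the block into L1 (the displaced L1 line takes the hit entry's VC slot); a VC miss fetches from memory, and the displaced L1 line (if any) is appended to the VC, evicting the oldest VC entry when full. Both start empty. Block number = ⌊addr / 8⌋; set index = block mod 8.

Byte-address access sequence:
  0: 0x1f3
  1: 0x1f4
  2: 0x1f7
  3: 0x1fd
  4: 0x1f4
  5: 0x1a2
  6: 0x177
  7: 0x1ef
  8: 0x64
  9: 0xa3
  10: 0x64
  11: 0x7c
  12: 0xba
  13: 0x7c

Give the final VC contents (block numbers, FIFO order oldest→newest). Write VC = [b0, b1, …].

  [0] addr=0x1f3 blk=62 s=6: MISS | VC []
  [1] addr=0x1f4 blk=62 s=6: L1-HIT | VC []
  [2] addr=0x1f7 blk=62 s=6: L1-HIT | VC []
  [3] addr=0x1fd blk=63 s=7: MISS | VC []
  [4] addr=0x1f4 blk=62 s=6: L1-HIT | VC []
  [5] addr=0x1a2 blk=52 s=4: MISS | VC []
  [6] addr=0x177 blk=46 s=6: MISS | VC [62]
  [7] addr=0x1ef blk=61 s=5: MISS | VC [62]
  [8] addr=0x64 blk=12 s=4: MISS | VC [62, 52]
  [9] addr=0xa3 blk=20 s=4: MISS | VC [62, 52, 12]
  [10] addr=0x64 blk=12 s=4: VC-HIT | VC [62, 52, 20]
  [11] addr=0x7c blk=15 s=7: MISS | VC [62, 52, 20, 63]
  [12] addr=0xba blk=23 s=7: MISS | VC [62, 52, 20, 63, 15]
  [13] addr=0x7c blk=15 s=7: VC-HIT | VC [62, 52, 20, 63, 23]

VC = [62, 52, 20, 63, 23]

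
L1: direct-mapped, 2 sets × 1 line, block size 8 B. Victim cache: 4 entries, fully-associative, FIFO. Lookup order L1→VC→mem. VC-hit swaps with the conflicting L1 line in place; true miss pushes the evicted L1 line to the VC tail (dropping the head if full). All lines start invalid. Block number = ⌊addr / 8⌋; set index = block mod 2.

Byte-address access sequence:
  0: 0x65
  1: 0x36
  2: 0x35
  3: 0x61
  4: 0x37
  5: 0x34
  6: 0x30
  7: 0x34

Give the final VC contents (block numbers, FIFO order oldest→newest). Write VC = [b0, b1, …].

VC = [12]

  [0] addr=0x65 blk=12 s=0: MISS | VC []
  [1] addr=0x36 blk=6 s=0: MISS | VC [12]
  [2] addr=0x35 blk=6 s=0: L1-HIT | VC [12]
  [3] addr=0x61 blk=12 s=0: VC-HIT | VC [6]
  [4] addr=0x37 blk=6 s=0: VC-HIT | VC [12]
  [5] addr=0x34 blk=6 s=0: L1-HIT | VC [12]
  [6] addr=0x30 blk=6 s=0: L1-HIT | VC [12]
  [7] addr=0x34 blk=6 s=0: L1-HIT | VC [12]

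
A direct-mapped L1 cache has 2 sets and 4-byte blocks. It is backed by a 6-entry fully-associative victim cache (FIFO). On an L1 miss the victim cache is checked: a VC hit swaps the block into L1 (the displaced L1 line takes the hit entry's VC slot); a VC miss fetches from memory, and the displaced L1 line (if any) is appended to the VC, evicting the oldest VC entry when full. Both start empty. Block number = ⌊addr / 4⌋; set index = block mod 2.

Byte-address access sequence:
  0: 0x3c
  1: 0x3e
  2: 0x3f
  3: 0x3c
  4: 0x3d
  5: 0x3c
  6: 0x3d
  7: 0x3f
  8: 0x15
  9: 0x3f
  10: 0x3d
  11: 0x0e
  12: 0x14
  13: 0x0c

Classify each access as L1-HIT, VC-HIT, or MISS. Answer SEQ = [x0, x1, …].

SEQ = [MISS, L1-HIT, L1-HIT, L1-HIT, L1-HIT, L1-HIT, L1-HIT, L1-HIT, MISS, VC-HIT, L1-HIT, MISS, VC-HIT, VC-HIT]

#0 0x3c→b15/s1 MISS; vc=[]
#1 0x3e→b15/s1 L1-HIT; vc=[]
#2 0x3f→b15/s1 L1-HIT; vc=[]
#3 0x3c→b15/s1 L1-HIT; vc=[]
#4 0x3d→b15/s1 L1-HIT; vc=[]
#5 0x3c→b15/s1 L1-HIT; vc=[]
#6 0x3d→b15/s1 L1-HIT; vc=[]
#7 0x3f→b15/s1 L1-HIT; vc=[]
#8 0x15→b5/s1 MISS; vc=[15]
#9 0x3f→b15/s1 VC-HIT; vc=[5]
#10 0x3d→b15/s1 L1-HIT; vc=[5]
#11 0xe→b3/s1 MISS; vc=[5,15]
#12 0x14→b5/s1 VC-HIT; vc=[3,15]
#13 0xc→b3/s1 VC-HIT; vc=[5,15]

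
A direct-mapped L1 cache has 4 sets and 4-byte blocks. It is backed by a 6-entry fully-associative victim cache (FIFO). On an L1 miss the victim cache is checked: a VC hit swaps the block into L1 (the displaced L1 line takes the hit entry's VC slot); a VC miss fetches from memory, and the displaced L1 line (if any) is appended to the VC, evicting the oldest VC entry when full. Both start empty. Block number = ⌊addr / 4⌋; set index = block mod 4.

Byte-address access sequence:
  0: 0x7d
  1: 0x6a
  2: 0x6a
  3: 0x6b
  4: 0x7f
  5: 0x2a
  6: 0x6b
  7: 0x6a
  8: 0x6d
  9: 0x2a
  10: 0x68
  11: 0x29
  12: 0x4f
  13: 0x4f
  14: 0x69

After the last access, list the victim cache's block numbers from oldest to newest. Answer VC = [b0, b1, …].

#0 0x7d→b31/s3 MISS; vc=[]
#1 0x6a→b26/s2 MISS; vc=[]
#2 0x6a→b26/s2 L1-HIT; vc=[]
#3 0x6b→b26/s2 L1-HIT; vc=[]
#4 0x7f→b31/s3 L1-HIT; vc=[]
#5 0x2a→b10/s2 MISS; vc=[26]
#6 0x6b→b26/s2 VC-HIT; vc=[10]
#7 0x6a→b26/s2 L1-HIT; vc=[10]
#8 0x6d→b27/s3 MISS; vc=[10,31]
#9 0x2a→b10/s2 VC-HIT; vc=[26,31]
#10 0x68→b26/s2 VC-HIT; vc=[10,31]
#11 0x29→b10/s2 VC-HIT; vc=[26,31]
#12 0x4f→b19/s3 MISS; vc=[26,31,27]
#13 0x4f→b19/s3 L1-HIT; vc=[26,31,27]
#14 0x69→b26/s2 VC-HIT; vc=[10,31,27]

VC = [10, 31, 27]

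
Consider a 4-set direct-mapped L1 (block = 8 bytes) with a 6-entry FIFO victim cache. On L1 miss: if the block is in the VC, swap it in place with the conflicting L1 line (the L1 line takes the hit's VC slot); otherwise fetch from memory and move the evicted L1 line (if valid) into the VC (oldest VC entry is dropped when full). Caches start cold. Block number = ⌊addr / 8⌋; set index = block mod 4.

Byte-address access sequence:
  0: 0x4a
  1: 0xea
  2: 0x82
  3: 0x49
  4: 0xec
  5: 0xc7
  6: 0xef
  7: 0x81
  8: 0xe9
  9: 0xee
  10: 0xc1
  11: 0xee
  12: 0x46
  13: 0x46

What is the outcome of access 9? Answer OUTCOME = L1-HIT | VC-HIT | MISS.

OUTCOME = L1-HIT

0: 0x4a (blk 9, set 1) → MISS  vc=[]
1: 0xea (blk 29, set 1) → MISS  vc=[9]
2: 0x82 (blk 16, set 0) → MISS  vc=[9]
3: 0x49 (blk 9, set 1) → VC-HIT  vc=[29]
4: 0xec (blk 29, set 1) → VC-HIT  vc=[9]
5: 0xc7 (blk 24, set 0) → MISS  vc=[9, 16]
6: 0xef (blk 29, set 1) → L1-HIT  vc=[9, 16]
7: 0x81 (blk 16, set 0) → VC-HIT  vc=[9, 24]
8: 0xe9 (blk 29, set 1) → L1-HIT  vc=[9, 24]
9: 0xee (blk 29, set 1) → L1-HIT  vc=[9, 24]
10: 0xc1 (blk 24, set 0) → VC-HIT  vc=[9, 16]
11: 0xee (blk 29, set 1) → L1-HIT  vc=[9, 16]
12: 0x46 (blk 8, set 0) → MISS  vc=[9, 16, 24]
13: 0x46 (blk 8, set 0) → L1-HIT  vc=[9, 16, 24]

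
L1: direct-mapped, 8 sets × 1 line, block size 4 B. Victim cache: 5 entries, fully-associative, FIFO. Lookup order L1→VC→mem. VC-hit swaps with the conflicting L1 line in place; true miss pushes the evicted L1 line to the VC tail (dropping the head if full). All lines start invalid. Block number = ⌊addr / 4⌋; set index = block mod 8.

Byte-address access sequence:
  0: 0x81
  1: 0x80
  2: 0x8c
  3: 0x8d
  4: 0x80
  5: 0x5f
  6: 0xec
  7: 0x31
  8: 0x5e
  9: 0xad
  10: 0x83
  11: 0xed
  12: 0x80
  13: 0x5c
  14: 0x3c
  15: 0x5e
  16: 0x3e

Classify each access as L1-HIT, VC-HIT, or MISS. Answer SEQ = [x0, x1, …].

SEQ = [MISS, L1-HIT, MISS, L1-HIT, L1-HIT, MISS, MISS, MISS, L1-HIT, MISS, L1-HIT, VC-HIT, L1-HIT, L1-HIT, MISS, VC-HIT, VC-HIT]

0: 0x81 (blk 32, set 0) → MISS  vc=[]
1: 0x80 (blk 32, set 0) → L1-HIT  vc=[]
2: 0x8c (blk 35, set 3) → MISS  vc=[]
3: 0x8d (blk 35, set 3) → L1-HIT  vc=[]
4: 0x80 (blk 32, set 0) → L1-HIT  vc=[]
5: 0x5f (blk 23, set 7) → MISS  vc=[]
6: 0xec (blk 59, set 3) → MISS  vc=[35]
7: 0x31 (blk 12, set 4) → MISS  vc=[35]
8: 0x5e (blk 23, set 7) → L1-HIT  vc=[35]
9: 0xad (blk 43, set 3) → MISS  vc=[35, 59]
10: 0x83 (blk 32, set 0) → L1-HIT  vc=[35, 59]
11: 0xed (blk 59, set 3) → VC-HIT  vc=[35, 43]
12: 0x80 (blk 32, set 0) → L1-HIT  vc=[35, 43]
13: 0x5c (blk 23, set 7) → L1-HIT  vc=[35, 43]
14: 0x3c (blk 15, set 7) → MISS  vc=[35, 43, 23]
15: 0x5e (blk 23, set 7) → VC-HIT  vc=[35, 43, 15]
16: 0x3e (blk 15, set 7) → VC-HIT  vc=[35, 43, 23]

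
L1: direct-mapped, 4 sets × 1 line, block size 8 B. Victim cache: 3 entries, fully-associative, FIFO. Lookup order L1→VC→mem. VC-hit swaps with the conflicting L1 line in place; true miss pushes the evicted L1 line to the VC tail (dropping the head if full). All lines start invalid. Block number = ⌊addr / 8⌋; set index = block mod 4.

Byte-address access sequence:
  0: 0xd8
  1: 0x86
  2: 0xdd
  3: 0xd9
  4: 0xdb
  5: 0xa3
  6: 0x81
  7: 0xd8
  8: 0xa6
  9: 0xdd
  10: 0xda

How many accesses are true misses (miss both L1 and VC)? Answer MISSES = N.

MISSES = 3

  [0] addr=0xd8 blk=27 s=3: MISS | VC []
  [1] addr=0x86 blk=16 s=0: MISS | VC []
  [2] addr=0xdd blk=27 s=3: L1-HIT | VC []
  [3] addr=0xd9 blk=27 s=3: L1-HIT | VC []
  [4] addr=0xdb blk=27 s=3: L1-HIT | VC []
  [5] addr=0xa3 blk=20 s=0: MISS | VC [16]
  [6] addr=0x81 blk=16 s=0: VC-HIT | VC [20]
  [7] addr=0xd8 blk=27 s=3: L1-HIT | VC [20]
  [8] addr=0xa6 blk=20 s=0: VC-HIT | VC [16]
  [9] addr=0xdd blk=27 s=3: L1-HIT | VC [16]
  [10] addr=0xda blk=27 s=3: L1-HIT | VC [16]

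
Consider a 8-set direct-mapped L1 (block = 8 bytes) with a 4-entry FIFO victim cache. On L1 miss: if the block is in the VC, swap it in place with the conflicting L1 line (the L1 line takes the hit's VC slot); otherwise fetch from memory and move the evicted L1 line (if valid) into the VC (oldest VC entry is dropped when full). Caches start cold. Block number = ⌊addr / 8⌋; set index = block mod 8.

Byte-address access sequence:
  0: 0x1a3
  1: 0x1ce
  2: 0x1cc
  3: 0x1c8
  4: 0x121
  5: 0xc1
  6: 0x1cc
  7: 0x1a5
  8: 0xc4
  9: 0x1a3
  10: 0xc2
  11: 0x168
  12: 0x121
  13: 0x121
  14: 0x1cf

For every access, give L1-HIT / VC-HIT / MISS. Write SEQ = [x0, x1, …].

#0 0x1a3→b52/s4 MISS; vc=[]
#1 0x1ce→b57/s1 MISS; vc=[]
#2 0x1cc→b57/s1 L1-HIT; vc=[]
#3 0x1c8→b57/s1 L1-HIT; vc=[]
#4 0x121→b36/s4 MISS; vc=[52]
#5 0xc1→b24/s0 MISS; vc=[52]
#6 0x1cc→b57/s1 L1-HIT; vc=[52]
#7 0x1a5→b52/s4 VC-HIT; vc=[36]
#8 0xc4→b24/s0 L1-HIT; vc=[36]
#9 0x1a3→b52/s4 L1-HIT; vc=[36]
#10 0xc2→b24/s0 L1-HIT; vc=[36]
#11 0x168→b45/s5 MISS; vc=[36]
#12 0x121→b36/s4 VC-HIT; vc=[52]
#13 0x121→b36/s4 L1-HIT; vc=[52]
#14 0x1cf→b57/s1 L1-HIT; vc=[52]

SEQ = [MISS, MISS, L1-HIT, L1-HIT, MISS, MISS, L1-HIT, VC-HIT, L1-HIT, L1-HIT, L1-HIT, MISS, VC-HIT, L1-HIT, L1-HIT]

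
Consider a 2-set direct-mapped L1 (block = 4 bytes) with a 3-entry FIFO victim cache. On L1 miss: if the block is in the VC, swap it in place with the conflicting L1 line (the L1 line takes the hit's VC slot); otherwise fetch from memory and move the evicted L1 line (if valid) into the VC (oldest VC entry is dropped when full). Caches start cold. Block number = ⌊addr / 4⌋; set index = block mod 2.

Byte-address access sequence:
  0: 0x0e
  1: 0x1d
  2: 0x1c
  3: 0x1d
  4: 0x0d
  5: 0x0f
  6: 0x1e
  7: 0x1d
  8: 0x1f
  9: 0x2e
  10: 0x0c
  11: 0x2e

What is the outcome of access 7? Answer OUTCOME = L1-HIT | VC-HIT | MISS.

0: 0xe (blk 3, set 1) → MISS  vc=[]
1: 0x1d (blk 7, set 1) → MISS  vc=[3]
2: 0x1c (blk 7, set 1) → L1-HIT  vc=[3]
3: 0x1d (blk 7, set 1) → L1-HIT  vc=[3]
4: 0xd (blk 3, set 1) → VC-HIT  vc=[7]
5: 0xf (blk 3, set 1) → L1-HIT  vc=[7]
6: 0x1e (blk 7, set 1) → VC-HIT  vc=[3]
7: 0x1d (blk 7, set 1) → L1-HIT  vc=[3]
8: 0x1f (blk 7, set 1) → L1-HIT  vc=[3]
9: 0x2e (blk 11, set 1) → MISS  vc=[3, 7]
10: 0xc (blk 3, set 1) → VC-HIT  vc=[11, 7]
11: 0x2e (blk 11, set 1) → VC-HIT  vc=[3, 7]

OUTCOME = L1-HIT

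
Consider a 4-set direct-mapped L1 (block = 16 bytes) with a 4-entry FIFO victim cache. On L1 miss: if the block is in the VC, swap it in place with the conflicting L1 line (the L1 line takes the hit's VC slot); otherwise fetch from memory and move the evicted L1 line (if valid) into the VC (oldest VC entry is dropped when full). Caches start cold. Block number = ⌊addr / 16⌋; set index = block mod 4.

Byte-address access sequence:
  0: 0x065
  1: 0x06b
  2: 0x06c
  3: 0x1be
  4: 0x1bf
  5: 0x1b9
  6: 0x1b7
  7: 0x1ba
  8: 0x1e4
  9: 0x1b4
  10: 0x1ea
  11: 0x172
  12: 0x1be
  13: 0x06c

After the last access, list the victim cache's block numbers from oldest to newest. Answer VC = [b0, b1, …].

VC = [30, 23]

0: 0x65 (blk 6, set 2) → MISS  vc=[]
1: 0x6b (blk 6, set 2) → L1-HIT  vc=[]
2: 0x6c (blk 6, set 2) → L1-HIT  vc=[]
3: 0x1be (blk 27, set 3) → MISS  vc=[]
4: 0x1bf (blk 27, set 3) → L1-HIT  vc=[]
5: 0x1b9 (blk 27, set 3) → L1-HIT  vc=[]
6: 0x1b7 (blk 27, set 3) → L1-HIT  vc=[]
7: 0x1ba (blk 27, set 3) → L1-HIT  vc=[]
8: 0x1e4 (blk 30, set 2) → MISS  vc=[6]
9: 0x1b4 (blk 27, set 3) → L1-HIT  vc=[6]
10: 0x1ea (blk 30, set 2) → L1-HIT  vc=[6]
11: 0x172 (blk 23, set 3) → MISS  vc=[6, 27]
12: 0x1be (blk 27, set 3) → VC-HIT  vc=[6, 23]
13: 0x6c (blk 6, set 2) → VC-HIT  vc=[30, 23]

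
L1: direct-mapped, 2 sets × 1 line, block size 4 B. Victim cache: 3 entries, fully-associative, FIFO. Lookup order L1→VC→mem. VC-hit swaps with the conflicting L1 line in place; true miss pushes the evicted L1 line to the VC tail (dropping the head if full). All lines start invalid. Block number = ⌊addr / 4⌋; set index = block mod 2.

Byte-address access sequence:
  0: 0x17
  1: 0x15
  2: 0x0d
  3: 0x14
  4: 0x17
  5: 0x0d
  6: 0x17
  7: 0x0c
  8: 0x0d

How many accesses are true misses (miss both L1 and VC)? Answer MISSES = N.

  [0] addr=0x17 blk=5 s=1: MISS | VC []
  [1] addr=0x15 blk=5 s=1: L1-HIT | VC []
  [2] addr=0xd blk=3 s=1: MISS | VC [5]
  [3] addr=0x14 blk=5 s=1: VC-HIT | VC [3]
  [4] addr=0x17 blk=5 s=1: L1-HIT | VC [3]
  [5] addr=0xd blk=3 s=1: VC-HIT | VC [5]
  [6] addr=0x17 blk=5 s=1: VC-HIT | VC [3]
  [7] addr=0xc blk=3 s=1: VC-HIT | VC [5]
  [8] addr=0xd blk=3 s=1: L1-HIT | VC [5]

MISSES = 2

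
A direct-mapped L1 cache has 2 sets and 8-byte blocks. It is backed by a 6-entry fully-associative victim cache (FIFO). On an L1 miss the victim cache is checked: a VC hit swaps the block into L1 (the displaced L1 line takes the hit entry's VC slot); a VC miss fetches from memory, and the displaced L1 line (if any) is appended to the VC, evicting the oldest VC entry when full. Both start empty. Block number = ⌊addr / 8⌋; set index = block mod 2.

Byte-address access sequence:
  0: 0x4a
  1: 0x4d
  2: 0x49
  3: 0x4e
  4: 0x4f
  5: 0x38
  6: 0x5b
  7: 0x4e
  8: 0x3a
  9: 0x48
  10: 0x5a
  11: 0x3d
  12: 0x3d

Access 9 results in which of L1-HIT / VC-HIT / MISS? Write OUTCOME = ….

OUTCOME = VC-HIT

  [0] addr=0x4a blk=9 s=1: MISS | VC []
  [1] addr=0x4d blk=9 s=1: L1-HIT | VC []
  [2] addr=0x49 blk=9 s=1: L1-HIT | VC []
  [3] addr=0x4e blk=9 s=1: L1-HIT | VC []
  [4] addr=0x4f blk=9 s=1: L1-HIT | VC []
  [5] addr=0x38 blk=7 s=1: MISS | VC [9]
  [6] addr=0x5b blk=11 s=1: MISS | VC [9, 7]
  [7] addr=0x4e blk=9 s=1: VC-HIT | VC [11, 7]
  [8] addr=0x3a blk=7 s=1: VC-HIT | VC [11, 9]
  [9] addr=0x48 blk=9 s=1: VC-HIT | VC [11, 7]
  [10] addr=0x5a blk=11 s=1: VC-HIT | VC [9, 7]
  [11] addr=0x3d blk=7 s=1: VC-HIT | VC [9, 11]
  [12] addr=0x3d blk=7 s=1: L1-HIT | VC [9, 11]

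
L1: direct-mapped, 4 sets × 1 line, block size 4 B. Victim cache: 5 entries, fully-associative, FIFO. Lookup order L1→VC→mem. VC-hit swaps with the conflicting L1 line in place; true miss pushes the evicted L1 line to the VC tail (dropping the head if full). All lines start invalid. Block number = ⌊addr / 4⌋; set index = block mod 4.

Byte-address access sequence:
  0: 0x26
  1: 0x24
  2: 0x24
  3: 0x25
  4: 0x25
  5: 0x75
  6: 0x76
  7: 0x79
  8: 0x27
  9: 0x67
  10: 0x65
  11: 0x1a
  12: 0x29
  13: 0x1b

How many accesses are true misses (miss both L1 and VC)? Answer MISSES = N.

#0 0x26→b9/s1 MISS; vc=[]
#1 0x24→b9/s1 L1-HIT; vc=[]
#2 0x24→b9/s1 L1-HIT; vc=[]
#3 0x25→b9/s1 L1-HIT; vc=[]
#4 0x25→b9/s1 L1-HIT; vc=[]
#5 0x75→b29/s1 MISS; vc=[9]
#6 0x76→b29/s1 L1-HIT; vc=[9]
#7 0x79→b30/s2 MISS; vc=[9]
#8 0x27→b9/s1 VC-HIT; vc=[29]
#9 0x67→b25/s1 MISS; vc=[29,9]
#10 0x65→b25/s1 L1-HIT; vc=[29,9]
#11 0x1a→b6/s2 MISS; vc=[29,9,30]
#12 0x29→b10/s2 MISS; vc=[29,9,30,6]
#13 0x1b→b6/s2 VC-HIT; vc=[29,9,30,10]

MISSES = 6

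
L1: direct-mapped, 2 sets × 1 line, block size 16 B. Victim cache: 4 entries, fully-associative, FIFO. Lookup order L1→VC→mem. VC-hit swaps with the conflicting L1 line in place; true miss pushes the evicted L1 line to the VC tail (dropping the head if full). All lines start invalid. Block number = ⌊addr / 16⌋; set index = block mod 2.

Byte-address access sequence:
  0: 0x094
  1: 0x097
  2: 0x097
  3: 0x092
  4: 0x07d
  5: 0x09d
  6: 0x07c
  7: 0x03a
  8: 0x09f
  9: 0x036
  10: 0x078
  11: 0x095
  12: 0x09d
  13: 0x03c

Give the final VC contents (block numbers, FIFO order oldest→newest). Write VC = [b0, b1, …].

0: 0x94 (blk 9, set 1) → MISS  vc=[]
1: 0x97 (blk 9, set 1) → L1-HIT  vc=[]
2: 0x97 (blk 9, set 1) → L1-HIT  vc=[]
3: 0x92 (blk 9, set 1) → L1-HIT  vc=[]
4: 0x7d (blk 7, set 1) → MISS  vc=[9]
5: 0x9d (blk 9, set 1) → VC-HIT  vc=[7]
6: 0x7c (blk 7, set 1) → VC-HIT  vc=[9]
7: 0x3a (blk 3, set 1) → MISS  vc=[9, 7]
8: 0x9f (blk 9, set 1) → VC-HIT  vc=[3, 7]
9: 0x36 (blk 3, set 1) → VC-HIT  vc=[9, 7]
10: 0x78 (blk 7, set 1) → VC-HIT  vc=[9, 3]
11: 0x95 (blk 9, set 1) → VC-HIT  vc=[7, 3]
12: 0x9d (blk 9, set 1) → L1-HIT  vc=[7, 3]
13: 0x3c (blk 3, set 1) → VC-HIT  vc=[7, 9]

VC = [7, 9]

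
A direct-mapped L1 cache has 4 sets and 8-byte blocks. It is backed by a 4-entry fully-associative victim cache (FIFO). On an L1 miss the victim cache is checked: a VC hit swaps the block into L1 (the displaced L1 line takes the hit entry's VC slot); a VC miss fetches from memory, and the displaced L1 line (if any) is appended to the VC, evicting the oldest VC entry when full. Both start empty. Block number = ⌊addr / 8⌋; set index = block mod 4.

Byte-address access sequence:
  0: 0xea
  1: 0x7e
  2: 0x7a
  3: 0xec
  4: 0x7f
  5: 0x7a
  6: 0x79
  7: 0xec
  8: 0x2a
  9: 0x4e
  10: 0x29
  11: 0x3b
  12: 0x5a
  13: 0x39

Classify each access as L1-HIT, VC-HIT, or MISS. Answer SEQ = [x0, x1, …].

#0 0xea→b29/s1 MISS; vc=[]
#1 0x7e→b15/s3 MISS; vc=[]
#2 0x7a→b15/s3 L1-HIT; vc=[]
#3 0xec→b29/s1 L1-HIT; vc=[]
#4 0x7f→b15/s3 L1-HIT; vc=[]
#5 0x7a→b15/s3 L1-HIT; vc=[]
#6 0x79→b15/s3 L1-HIT; vc=[]
#7 0xec→b29/s1 L1-HIT; vc=[]
#8 0x2a→b5/s1 MISS; vc=[29]
#9 0x4e→b9/s1 MISS; vc=[29,5]
#10 0x29→b5/s1 VC-HIT; vc=[29,9]
#11 0x3b→b7/s3 MISS; vc=[29,9,15]
#12 0x5a→b11/s3 MISS; vc=[29,9,15,7]
#13 0x39→b7/s3 VC-HIT; vc=[29,9,15,11]

SEQ = [MISS, MISS, L1-HIT, L1-HIT, L1-HIT, L1-HIT, L1-HIT, L1-HIT, MISS, MISS, VC-HIT, MISS, MISS, VC-HIT]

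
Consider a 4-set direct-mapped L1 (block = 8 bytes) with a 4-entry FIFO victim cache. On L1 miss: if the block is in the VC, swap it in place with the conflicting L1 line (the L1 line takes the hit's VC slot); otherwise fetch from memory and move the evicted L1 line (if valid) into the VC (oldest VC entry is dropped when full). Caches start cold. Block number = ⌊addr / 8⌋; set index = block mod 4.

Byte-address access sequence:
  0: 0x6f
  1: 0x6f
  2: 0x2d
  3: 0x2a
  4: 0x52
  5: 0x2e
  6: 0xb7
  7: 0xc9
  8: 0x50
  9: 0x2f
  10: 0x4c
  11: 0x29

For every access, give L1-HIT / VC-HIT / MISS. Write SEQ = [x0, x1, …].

  [0] addr=0x6f blk=13 s=1: MISS | VC []
  [1] addr=0x6f blk=13 s=1: L1-HIT | VC []
  [2] addr=0x2d blk=5 s=1: MISS | VC [13]
  [3] addr=0x2a blk=5 s=1: L1-HIT | VC [13]
  [4] addr=0x52 blk=10 s=2: MISS | VC [13]
  [5] addr=0x2e blk=5 s=1: L1-HIT | VC [13]
  [6] addr=0xb7 blk=22 s=2: MISS | VC [13, 10]
  [7] addr=0xc9 blk=25 s=1: MISS | VC [13, 10, 5]
  [8] addr=0x50 blk=10 s=2: VC-HIT | VC [13, 22, 5]
  [9] addr=0x2f blk=5 s=1: VC-HIT | VC [13, 22, 25]
  [10] addr=0x4c blk=9 s=1: MISS | VC [13, 22, 25, 5]
  [11] addr=0x29 blk=5 s=1: VC-HIT | VC [13, 22, 25, 9]

SEQ = [MISS, L1-HIT, MISS, L1-HIT, MISS, L1-HIT, MISS, MISS, VC-HIT, VC-HIT, MISS, VC-HIT]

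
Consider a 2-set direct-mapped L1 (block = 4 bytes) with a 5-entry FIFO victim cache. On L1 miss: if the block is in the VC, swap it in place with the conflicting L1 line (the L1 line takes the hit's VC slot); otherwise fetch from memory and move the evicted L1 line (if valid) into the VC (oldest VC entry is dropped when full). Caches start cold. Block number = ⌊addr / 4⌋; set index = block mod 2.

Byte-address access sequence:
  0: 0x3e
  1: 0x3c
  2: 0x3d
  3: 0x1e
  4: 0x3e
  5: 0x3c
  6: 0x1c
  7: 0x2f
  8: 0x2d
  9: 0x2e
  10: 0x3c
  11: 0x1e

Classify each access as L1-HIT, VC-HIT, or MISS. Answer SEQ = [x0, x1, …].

  [0] addr=0x3e blk=15 s=1: MISS | VC []
  [1] addr=0x3c blk=15 s=1: L1-HIT | VC []
  [2] addr=0x3d blk=15 s=1: L1-HIT | VC []
  [3] addr=0x1e blk=7 s=1: MISS | VC [15]
  [4] addr=0x3e blk=15 s=1: VC-HIT | VC [7]
  [5] addr=0x3c blk=15 s=1: L1-HIT | VC [7]
  [6] addr=0x1c blk=7 s=1: VC-HIT | VC [15]
  [7] addr=0x2f blk=11 s=1: MISS | VC [15, 7]
  [8] addr=0x2d blk=11 s=1: L1-HIT | VC [15, 7]
  [9] addr=0x2e blk=11 s=1: L1-HIT | VC [15, 7]
  [10] addr=0x3c blk=15 s=1: VC-HIT | VC [11, 7]
  [11] addr=0x1e blk=7 s=1: VC-HIT | VC [11, 15]

SEQ = [MISS, L1-HIT, L1-HIT, MISS, VC-HIT, L1-HIT, VC-HIT, MISS, L1-HIT, L1-HIT, VC-HIT, VC-HIT]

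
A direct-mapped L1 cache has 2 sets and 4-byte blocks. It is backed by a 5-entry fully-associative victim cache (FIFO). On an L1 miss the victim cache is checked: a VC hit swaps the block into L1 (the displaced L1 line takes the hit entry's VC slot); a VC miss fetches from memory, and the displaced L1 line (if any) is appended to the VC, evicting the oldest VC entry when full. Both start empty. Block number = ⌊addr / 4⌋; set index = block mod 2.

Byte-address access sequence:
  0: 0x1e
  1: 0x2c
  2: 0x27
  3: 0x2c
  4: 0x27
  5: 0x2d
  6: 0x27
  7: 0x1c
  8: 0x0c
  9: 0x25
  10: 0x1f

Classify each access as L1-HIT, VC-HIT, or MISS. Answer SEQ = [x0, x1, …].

SEQ = [MISS, MISS, MISS, VC-HIT, VC-HIT, VC-HIT, VC-HIT, VC-HIT, MISS, VC-HIT, VC-HIT]

#0 0x1e→b7/s1 MISS; vc=[]
#1 0x2c→b11/s1 MISS; vc=[7]
#2 0x27→b9/s1 MISS; vc=[7,11]
#3 0x2c→b11/s1 VC-HIT; vc=[7,9]
#4 0x27→b9/s1 VC-HIT; vc=[7,11]
#5 0x2d→b11/s1 VC-HIT; vc=[7,9]
#6 0x27→b9/s1 VC-HIT; vc=[7,11]
#7 0x1c→b7/s1 VC-HIT; vc=[9,11]
#8 0xc→b3/s1 MISS; vc=[9,11,7]
#9 0x25→b9/s1 VC-HIT; vc=[3,11,7]
#10 0x1f→b7/s1 VC-HIT; vc=[3,11,9]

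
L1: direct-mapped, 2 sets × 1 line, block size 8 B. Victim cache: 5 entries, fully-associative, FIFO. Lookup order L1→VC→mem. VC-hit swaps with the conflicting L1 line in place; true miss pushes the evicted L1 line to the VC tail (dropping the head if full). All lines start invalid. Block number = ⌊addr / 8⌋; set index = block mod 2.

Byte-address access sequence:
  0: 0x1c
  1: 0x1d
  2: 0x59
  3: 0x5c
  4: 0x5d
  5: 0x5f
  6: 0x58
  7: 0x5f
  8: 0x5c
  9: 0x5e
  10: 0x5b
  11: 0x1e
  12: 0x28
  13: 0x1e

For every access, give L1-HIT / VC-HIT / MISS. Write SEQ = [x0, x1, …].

  [0] addr=0x1c blk=3 s=1: MISS | VC []
  [1] addr=0x1d blk=3 s=1: L1-HIT | VC []
  [2] addr=0x59 blk=11 s=1: MISS | VC [3]
  [3] addr=0x5c blk=11 s=1: L1-HIT | VC [3]
  [4] addr=0x5d blk=11 s=1: L1-HIT | VC [3]
  [5] addr=0x5f blk=11 s=1: L1-HIT | VC [3]
  [6] addr=0x58 blk=11 s=1: L1-HIT | VC [3]
  [7] addr=0x5f blk=11 s=1: L1-HIT | VC [3]
  [8] addr=0x5c blk=11 s=1: L1-HIT | VC [3]
  [9] addr=0x5e blk=11 s=1: L1-HIT | VC [3]
  [10] addr=0x5b blk=11 s=1: L1-HIT | VC [3]
  [11] addr=0x1e blk=3 s=1: VC-HIT | VC [11]
  [12] addr=0x28 blk=5 s=1: MISS | VC [11, 3]
  [13] addr=0x1e blk=3 s=1: VC-HIT | VC [11, 5]

SEQ = [MISS, L1-HIT, MISS, L1-HIT, L1-HIT, L1-HIT, L1-HIT, L1-HIT, L1-HIT, L1-HIT, L1-HIT, VC-HIT, MISS, VC-HIT]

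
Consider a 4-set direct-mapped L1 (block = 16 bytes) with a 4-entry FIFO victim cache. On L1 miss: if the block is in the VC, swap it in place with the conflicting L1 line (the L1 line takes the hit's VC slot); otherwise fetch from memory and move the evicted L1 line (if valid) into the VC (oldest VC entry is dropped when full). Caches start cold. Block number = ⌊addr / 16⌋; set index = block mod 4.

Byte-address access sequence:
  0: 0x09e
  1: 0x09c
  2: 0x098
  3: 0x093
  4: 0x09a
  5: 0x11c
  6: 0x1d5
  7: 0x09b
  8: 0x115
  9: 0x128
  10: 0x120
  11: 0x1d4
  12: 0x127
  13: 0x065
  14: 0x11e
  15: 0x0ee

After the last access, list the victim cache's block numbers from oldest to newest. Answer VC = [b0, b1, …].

0: 0x9e (blk 9, set 1) → MISS  vc=[]
1: 0x9c (blk 9, set 1) → L1-HIT  vc=[]
2: 0x98 (blk 9, set 1) → L1-HIT  vc=[]
3: 0x93 (blk 9, set 1) → L1-HIT  vc=[]
4: 0x9a (blk 9, set 1) → L1-HIT  vc=[]
5: 0x11c (blk 17, set 1) → MISS  vc=[9]
6: 0x1d5 (blk 29, set 1) → MISS  vc=[9, 17]
7: 0x9b (blk 9, set 1) → VC-HIT  vc=[29, 17]
8: 0x115 (blk 17, set 1) → VC-HIT  vc=[29, 9]
9: 0x128 (blk 18, set 2) → MISS  vc=[29, 9]
10: 0x120 (blk 18, set 2) → L1-HIT  vc=[29, 9]
11: 0x1d4 (blk 29, set 1) → VC-HIT  vc=[17, 9]
12: 0x127 (blk 18, set 2) → L1-HIT  vc=[17, 9]
13: 0x65 (blk 6, set 2) → MISS  vc=[17, 9, 18]
14: 0x11e (blk 17, set 1) → VC-HIT  vc=[29, 9, 18]
15: 0xee (blk 14, set 2) → MISS  vc=[29, 9, 18, 6]

VC = [29, 9, 18, 6]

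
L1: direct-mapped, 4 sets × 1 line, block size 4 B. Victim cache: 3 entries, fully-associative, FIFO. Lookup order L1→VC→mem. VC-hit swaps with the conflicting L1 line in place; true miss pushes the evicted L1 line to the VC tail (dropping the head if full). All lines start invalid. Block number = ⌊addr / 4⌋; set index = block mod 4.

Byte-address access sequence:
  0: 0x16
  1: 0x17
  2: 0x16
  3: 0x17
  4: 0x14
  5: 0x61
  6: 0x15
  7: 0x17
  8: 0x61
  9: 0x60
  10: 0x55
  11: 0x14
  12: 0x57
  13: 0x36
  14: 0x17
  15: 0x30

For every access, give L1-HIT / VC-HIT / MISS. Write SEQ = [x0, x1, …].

#0 0x16→b5/s1 MISS; vc=[]
#1 0x17→b5/s1 L1-HIT; vc=[]
#2 0x16→b5/s1 L1-HIT; vc=[]
#3 0x17→b5/s1 L1-HIT; vc=[]
#4 0x14→b5/s1 L1-HIT; vc=[]
#5 0x61→b24/s0 MISS; vc=[]
#6 0x15→b5/s1 L1-HIT; vc=[]
#7 0x17→b5/s1 L1-HIT; vc=[]
#8 0x61→b24/s0 L1-HIT; vc=[]
#9 0x60→b24/s0 L1-HIT; vc=[]
#10 0x55→b21/s1 MISS; vc=[5]
#11 0x14→b5/s1 VC-HIT; vc=[21]
#12 0x57→b21/s1 VC-HIT; vc=[5]
#13 0x36→b13/s1 MISS; vc=[5,21]
#14 0x17→b5/s1 VC-HIT; vc=[13,21]
#15 0x30→b12/s0 MISS; vc=[13,21,24]

SEQ = [MISS, L1-HIT, L1-HIT, L1-HIT, L1-HIT, MISS, L1-HIT, L1-HIT, L1-HIT, L1-HIT, MISS, VC-HIT, VC-HIT, MISS, VC-HIT, MISS]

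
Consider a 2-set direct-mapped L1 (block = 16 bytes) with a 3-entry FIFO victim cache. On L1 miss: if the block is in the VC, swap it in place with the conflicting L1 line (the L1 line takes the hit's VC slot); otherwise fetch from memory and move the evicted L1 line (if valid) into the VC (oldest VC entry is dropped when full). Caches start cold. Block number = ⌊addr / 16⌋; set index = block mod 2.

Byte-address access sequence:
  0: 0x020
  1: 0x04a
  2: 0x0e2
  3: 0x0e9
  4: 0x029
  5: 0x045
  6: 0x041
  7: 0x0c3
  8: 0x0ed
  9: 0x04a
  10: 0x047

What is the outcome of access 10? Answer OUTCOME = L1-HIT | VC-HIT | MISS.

#0 0x20→b2/s0 MISS; vc=[]
#1 0x4a→b4/s0 MISS; vc=[2]
#2 0xe2→b14/s0 MISS; vc=[2,4]
#3 0xe9→b14/s0 L1-HIT; vc=[2,4]
#4 0x29→b2/s0 VC-HIT; vc=[14,4]
#5 0x45→b4/s0 VC-HIT; vc=[14,2]
#6 0x41→b4/s0 L1-HIT; vc=[14,2]
#7 0xc3→b12/s0 MISS; vc=[14,2,4]
#8 0xed→b14/s0 VC-HIT; vc=[12,2,4]
#9 0x4a→b4/s0 VC-HIT; vc=[12,2,14]
#10 0x47→b4/s0 L1-HIT; vc=[12,2,14]

OUTCOME = L1-HIT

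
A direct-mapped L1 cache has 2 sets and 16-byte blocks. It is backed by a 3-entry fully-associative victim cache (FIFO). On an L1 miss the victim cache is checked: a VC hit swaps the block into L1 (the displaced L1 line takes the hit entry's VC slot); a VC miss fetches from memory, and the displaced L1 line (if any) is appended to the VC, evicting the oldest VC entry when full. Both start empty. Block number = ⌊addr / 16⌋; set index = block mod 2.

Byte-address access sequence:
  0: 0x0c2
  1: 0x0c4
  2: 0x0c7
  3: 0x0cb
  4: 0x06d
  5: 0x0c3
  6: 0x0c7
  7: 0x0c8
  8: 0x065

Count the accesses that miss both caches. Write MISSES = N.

0: 0xc2 (blk 12, set 0) → MISS  vc=[]
1: 0xc4 (blk 12, set 0) → L1-HIT  vc=[]
2: 0xc7 (blk 12, set 0) → L1-HIT  vc=[]
3: 0xcb (blk 12, set 0) → L1-HIT  vc=[]
4: 0x6d (blk 6, set 0) → MISS  vc=[12]
5: 0xc3 (blk 12, set 0) → VC-HIT  vc=[6]
6: 0xc7 (blk 12, set 0) → L1-HIT  vc=[6]
7: 0xc8 (blk 12, set 0) → L1-HIT  vc=[6]
8: 0x65 (blk 6, set 0) → VC-HIT  vc=[12]

MISSES = 2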